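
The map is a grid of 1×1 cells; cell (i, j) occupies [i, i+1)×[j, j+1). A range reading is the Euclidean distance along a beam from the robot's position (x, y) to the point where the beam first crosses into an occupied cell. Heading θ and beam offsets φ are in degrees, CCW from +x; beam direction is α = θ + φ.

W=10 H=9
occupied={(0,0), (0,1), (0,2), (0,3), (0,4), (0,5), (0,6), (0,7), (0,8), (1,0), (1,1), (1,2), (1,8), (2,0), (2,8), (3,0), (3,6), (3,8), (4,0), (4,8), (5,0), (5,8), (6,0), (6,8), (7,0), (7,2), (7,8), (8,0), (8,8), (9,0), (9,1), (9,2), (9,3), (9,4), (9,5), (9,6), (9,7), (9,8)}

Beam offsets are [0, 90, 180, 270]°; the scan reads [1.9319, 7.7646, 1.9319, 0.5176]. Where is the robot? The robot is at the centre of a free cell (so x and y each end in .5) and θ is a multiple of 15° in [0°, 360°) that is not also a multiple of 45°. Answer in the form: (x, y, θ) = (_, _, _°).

Enumerate (i+0.5, j+0.5, θ) over the 52 free cells and 16 admissible headings. For each, cast all 4 beams and compare to the given ranges.
  (6.5, 6.5, 330°): beam 1 = 2.8868 ≠ 1.9319 ✗
  (6.5, 2.5, 255°): beam 1 = 1.5529 ≠ 1.9319 ✗
  (8.5, 6.5, 120°): beam 1 = 1.7321 ≠ 1.9319 ✗
  …
  (8.5, 4.5, 75°): r_1=1.9319, r_2=7.7646, r_3=1.9319, r_4=0.5176 — all match ✓
Only this pose fits every beam.

(x, y, θ) = (8.5, 4.5, 75°)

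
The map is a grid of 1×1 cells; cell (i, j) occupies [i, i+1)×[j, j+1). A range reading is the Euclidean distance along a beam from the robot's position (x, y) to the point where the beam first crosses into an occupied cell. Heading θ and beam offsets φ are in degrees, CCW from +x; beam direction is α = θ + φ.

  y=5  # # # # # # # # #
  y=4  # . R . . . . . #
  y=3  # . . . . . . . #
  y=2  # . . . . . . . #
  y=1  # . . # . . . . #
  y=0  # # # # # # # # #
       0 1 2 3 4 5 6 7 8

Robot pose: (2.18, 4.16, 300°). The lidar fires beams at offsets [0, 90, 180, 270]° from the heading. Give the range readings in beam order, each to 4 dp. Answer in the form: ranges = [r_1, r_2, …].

ranges = [2.4942, 1.6800, 0.9699, 1.3625]

beam 1: φ=0°, α=300°
  d=(0.5000,-0.8660)  start (2,4)  tX=1.6400 tY=0.1848  stride 1/|dx|=2.0000 1/|dy|=1.1547
    cross y-line → (2,3), t=0.1848
    cross y-line → (2,2), t=1.3395
    cross x-line → (3,2), t=1.6400
    cross y-line → (3,1), t=2.4942 (wall)
  → r_1 = 2.4942
beam 2: φ=90°, α=30°
  d=(0.8660,0.5000)  start (2,4)  tX=0.9469 tY=1.6800  stride 1/|dx|=1.1547 1/|dy|=2.0000
    cross x-line → (3,4), t=0.9469
    cross y-line → (3,5), t=1.6800 (wall)
  → r_2 = 1.6800
beam 3: φ=180°, α=120°
  d=(-0.5000,0.8660)  start (2,4)  tX=0.3600 tY=0.9699  stride 1/|dx|=2.0000 1/|dy|=1.1547
    cross x-line → (1,4), t=0.3600
    cross y-line → (1,5), t=0.9699 (wall)
  → r_3 = 0.9699
beam 4: φ=270°, α=210°
  d=(-0.8660,-0.5000)  start (2,4)  tX=0.2078 tY=0.3200  stride 1/|dx|=1.1547 1/|dy|=2.0000
    cross x-line → (1,4), t=0.2078
    cross y-line → (1,3), t=0.3200
    cross x-line → (0,3), t=1.3625 (wall)
  → r_4 = 1.3625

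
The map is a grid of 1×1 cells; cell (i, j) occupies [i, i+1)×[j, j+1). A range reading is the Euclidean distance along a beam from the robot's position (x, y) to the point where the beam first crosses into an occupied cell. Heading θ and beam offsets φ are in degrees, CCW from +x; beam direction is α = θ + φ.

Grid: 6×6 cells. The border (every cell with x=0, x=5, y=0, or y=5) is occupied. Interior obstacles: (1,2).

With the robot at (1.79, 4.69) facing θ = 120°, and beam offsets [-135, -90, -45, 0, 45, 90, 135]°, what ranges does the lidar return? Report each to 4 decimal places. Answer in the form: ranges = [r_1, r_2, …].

ranges = [3.3232, 0.6200, 0.3209, 0.3580, 0.8179, 0.9122, 1.7496]

beam 1: φ=-135°, α=345°
  direction (0.9659, -0.2588); cell (1,4); t to first gridline: x 0.2174, y 2.6660 (then +1.0353 / +3.8637)
    (2,4) via x @ 0.2174
    (3,4) via x @ 1.2527
    (4,4) via x @ 2.2880
    (4,3) via y @ 2.6660
    (5,3) via x @ 3.3232  # hit
  → r_1 = 3.3232
beam 2: φ=-90°, α=30°
  direction (0.8660, 0.5000); cell (1,4); t to first gridline: x 0.2425, y 0.6200 (then +1.1547 / +2.0000)
    (2,4) via x @ 0.2425
    (2,5) via y @ 0.6200  # hit
  → r_2 = 0.6200
beam 3: φ=-45°, α=75°
  direction (0.2588, 0.9659); cell (1,4); t to first gridline: x 0.8114, y 0.3209 (then +3.8637 / +1.0353)
    (1,5) via y @ 0.3209  # hit
  → r_3 = 0.3209
beam 4: φ=0°, α=120°
  direction (-0.5000, 0.8660); cell (1,4); t to first gridline: x 1.5800, y 0.3580 (then +2.0000 / +1.1547)
    (1,5) via y @ 0.3580  # hit
  → r_4 = 0.3580
beam 5: φ=45°, α=165°
  direction (-0.9659, 0.2588); cell (1,4); t to first gridline: x 0.8179, y 1.1977 (then +1.0353 / +3.8637)
    (0,4) via x @ 0.8179  # hit
  → r_5 = 0.8179
beam 6: φ=90°, α=210°
  direction (-0.8660, -0.5000); cell (1,4); t to first gridline: x 0.9122, y 1.3800 (then +1.1547 / +2.0000)
    (0,4) via x @ 0.9122  # hit
  → r_6 = 0.9122
beam 7: φ=135°, α=255°
  direction (-0.2588, -0.9659); cell (1,4); t to first gridline: x 3.0523, y 0.7143 (then +3.8637 / +1.0353)
    (1,3) via y @ 0.7143
    (1,2) via y @ 1.7496  # hit
  → r_7 = 1.7496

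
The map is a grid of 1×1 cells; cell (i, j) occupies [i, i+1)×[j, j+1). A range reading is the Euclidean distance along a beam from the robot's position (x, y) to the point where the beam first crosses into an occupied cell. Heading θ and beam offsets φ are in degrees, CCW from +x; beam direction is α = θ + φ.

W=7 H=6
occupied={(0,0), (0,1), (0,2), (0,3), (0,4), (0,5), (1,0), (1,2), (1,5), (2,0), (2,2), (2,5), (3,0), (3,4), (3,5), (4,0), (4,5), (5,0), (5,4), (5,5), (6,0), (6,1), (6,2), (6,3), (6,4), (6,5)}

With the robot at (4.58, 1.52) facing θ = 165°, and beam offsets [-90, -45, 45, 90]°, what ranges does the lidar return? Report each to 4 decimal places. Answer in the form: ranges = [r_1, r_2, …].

ranges = [2.5675, 2.8637, 1.0400, 0.5383]

beam 1: φ=-90°, α=75°
  d=(0.2588,0.9659)  start (4,1)  tX=1.6228 tY=0.4969  stride 1/|dx|=3.8637 1/|dy|=1.0353
    cross y-line → (4,2), t=0.4969
    cross y-line → (4,3), t=1.5322
    cross x-line → (5,3), t=1.6228
    cross y-line → (5,4), t=2.5675 (wall)
  → r_1 = 2.5675
beam 2: φ=-45°, α=120°
  d=(-0.5000,0.8660)  start (4,1)  tX=1.1600 tY=0.5543  stride 1/|dx|=2.0000 1/|dy|=1.1547
    cross y-line → (4,2), t=0.5543
    cross x-line → (3,2), t=1.1600
    cross y-line → (3,3), t=1.7090
    cross y-line → (3,4), t=2.8637 (wall)
  → r_2 = 2.8637
beam 3: φ=45°, α=210°
  d=(-0.8660,-0.5000)  start (4,1)  tX=0.6697 tY=1.0400  stride 1/|dx|=1.1547 1/|dy|=2.0000
    cross x-line → (3,1), t=0.6697
    cross y-line → (3,0), t=1.0400 (wall)
  → r_3 = 1.0400
beam 4: φ=90°, α=255°
  d=(-0.2588,-0.9659)  start (4,1)  tX=2.2409 tY=0.5383  stride 1/|dx|=3.8637 1/|dy|=1.0353
    cross y-line → (4,0), t=0.5383 (wall)
  → r_4 = 0.5383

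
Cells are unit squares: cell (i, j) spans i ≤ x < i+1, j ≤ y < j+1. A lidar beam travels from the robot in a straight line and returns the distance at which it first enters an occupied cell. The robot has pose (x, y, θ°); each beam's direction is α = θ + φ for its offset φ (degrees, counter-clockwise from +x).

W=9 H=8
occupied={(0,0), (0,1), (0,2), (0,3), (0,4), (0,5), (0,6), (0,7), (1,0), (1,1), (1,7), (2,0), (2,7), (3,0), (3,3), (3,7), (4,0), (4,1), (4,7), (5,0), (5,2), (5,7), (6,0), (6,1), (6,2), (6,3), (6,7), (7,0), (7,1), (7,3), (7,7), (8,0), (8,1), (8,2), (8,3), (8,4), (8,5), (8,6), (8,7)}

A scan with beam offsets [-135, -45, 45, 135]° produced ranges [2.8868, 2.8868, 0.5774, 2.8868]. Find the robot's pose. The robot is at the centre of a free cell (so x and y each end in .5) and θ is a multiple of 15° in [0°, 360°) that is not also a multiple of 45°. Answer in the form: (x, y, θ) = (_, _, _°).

(x, y, θ) = (3.5, 4.5, 195°)

Enumerate (i+0.5, j+0.5, θ) over the 33 free cells and 16 admissible headings. For each, cast all 4 beams and compare to the given ranges.
  (4.5, 6.5, 150°): beam 1 = 1.9319 ≠ 2.8868 ✗
  (1.5, 5.5, 210°): beam 1 = 1.5529 ≠ 2.8868 ✗
  (5.5, 5.5, 60°): beam 1 = 1.9319 ≠ 2.8868 ✗
  (2.5, 2.5, 195°): beam 1 = 1.0000 ≠ 2.8868 ✗
  (4.5, 4.5, 240°): beam 1 = 2.5882 ≠ 2.8868 ✗
  …
  (3.5, 4.5, 195°): r_1=2.8868, r_2=2.8868, r_3=0.5774, r_4=2.8868 — all match ✓
Only this pose fits every beam.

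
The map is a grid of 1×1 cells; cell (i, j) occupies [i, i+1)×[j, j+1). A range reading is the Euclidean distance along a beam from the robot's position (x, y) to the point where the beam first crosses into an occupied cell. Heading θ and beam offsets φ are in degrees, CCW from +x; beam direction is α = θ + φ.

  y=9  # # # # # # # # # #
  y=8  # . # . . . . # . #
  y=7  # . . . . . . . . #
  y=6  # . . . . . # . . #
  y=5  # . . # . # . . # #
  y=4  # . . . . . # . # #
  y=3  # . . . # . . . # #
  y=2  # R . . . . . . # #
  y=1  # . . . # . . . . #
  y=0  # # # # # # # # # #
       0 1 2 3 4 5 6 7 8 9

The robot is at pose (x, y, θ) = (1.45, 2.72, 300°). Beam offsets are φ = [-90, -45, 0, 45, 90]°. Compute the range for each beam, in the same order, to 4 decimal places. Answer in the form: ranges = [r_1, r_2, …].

beam 1: φ=-90°, α=210°
  cosα=-0.8660 sinα=-0.5000 | (1,2) | tMaxX 0.5196 tMaxY 1.4400 | tΔX 1.1547 tΔY 2.0000
    t=0.5196 [x] (0,2) — stop
  → r_1 = 0.5196
beam 2: φ=-45°, α=255°
  cosα=-0.2588 sinα=-0.9659 | (1,2) | tMaxX 1.7387 tMaxY 0.7454 | tΔX 3.8637 tΔY 1.0353
    t=0.7454 [y] (1,1)
    t=1.7387 [x] (0,1) — stop
  → r_2 = 1.7387
beam 3: φ=0°, α=300°
  cosα=0.5000 sinα=-0.8660 | (1,2) | tMaxX 1.1000 tMaxY 0.8314 | tΔX 2.0000 tΔY 1.1547
    t=0.8314 [y] (1,1)
    t=1.1000 [x] (2,1)
    t=1.9861 [y] (2,0) — stop
  → r_3 = 1.9861
beam 4: φ=45°, α=345°
  cosα=0.9659 sinα=-0.2588 | (1,2) | tMaxX 0.5694 tMaxY 2.7819 | tΔX 1.0353 tΔY 3.8637
    t=0.5694 [x] (2,2)
    t=1.6047 [x] (3,2)
    t=2.6400 [x] (4,2)
    t=2.7819 [y] (4,1) — stop
  → r_4 = 2.7819
beam 5: φ=90°, α=30°
  cosα=0.8660 sinα=0.5000 | (1,2) | tMaxX 0.6351 tMaxY 0.5600 | tΔX 1.1547 tΔY 2.0000
    t=0.5600 [y] (1,3)
    t=0.6351 [x] (2,3)
    t=1.7898 [x] (3,3)
    t=2.5600 [y] (3,4)
    t=2.9445 [x] (4,4)
    t=4.0992 [x] (5,4)
    t=4.5600 [y] (5,5) — stop
  → r_5 = 4.5600

ranges = [0.5196, 1.7387, 1.9861, 2.7819, 4.5600]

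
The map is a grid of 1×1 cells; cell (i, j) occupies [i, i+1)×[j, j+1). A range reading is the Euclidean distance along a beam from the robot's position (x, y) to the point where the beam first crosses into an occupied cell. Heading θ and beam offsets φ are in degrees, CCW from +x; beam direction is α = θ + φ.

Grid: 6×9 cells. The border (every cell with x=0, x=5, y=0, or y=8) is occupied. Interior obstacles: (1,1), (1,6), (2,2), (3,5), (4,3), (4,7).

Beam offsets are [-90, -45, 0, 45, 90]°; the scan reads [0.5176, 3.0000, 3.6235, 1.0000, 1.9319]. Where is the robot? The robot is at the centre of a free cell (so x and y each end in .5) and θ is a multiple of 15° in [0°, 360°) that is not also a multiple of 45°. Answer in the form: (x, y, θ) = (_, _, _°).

Enumerate (i+0.5, j+0.5, θ) over the 22 free cells and 16 admissible headings. For each, cast all 5 beams and compare to the given ranges.
  (4.5, 5.5, 75°): beam 2 = 0.5774 ≠ 3.0000 ✗
  (2.5, 4.5, 195°): beam 1 = 1.9319 ≠ 0.5176 ✗
  (1.5, 2.5, 120°): beam 1 = 0.5774 ≠ 0.5176 ✗
  (3.5, 4.5, 285°): beam 1 = 2.5882 ≠ 0.5176 ✗
  (1.5, 2.5, 195°): beam 1 = 1.9319 ≠ 0.5176 ✗
  …
  (4.5, 6.5, 195°): r_1=0.5176, r_2=3.0000, r_3=3.6235, r_4=1.0000, r_5=1.9319 — all match ✓
No second candidate reproduces the full scan.

(x, y, θ) = (4.5, 6.5, 195°)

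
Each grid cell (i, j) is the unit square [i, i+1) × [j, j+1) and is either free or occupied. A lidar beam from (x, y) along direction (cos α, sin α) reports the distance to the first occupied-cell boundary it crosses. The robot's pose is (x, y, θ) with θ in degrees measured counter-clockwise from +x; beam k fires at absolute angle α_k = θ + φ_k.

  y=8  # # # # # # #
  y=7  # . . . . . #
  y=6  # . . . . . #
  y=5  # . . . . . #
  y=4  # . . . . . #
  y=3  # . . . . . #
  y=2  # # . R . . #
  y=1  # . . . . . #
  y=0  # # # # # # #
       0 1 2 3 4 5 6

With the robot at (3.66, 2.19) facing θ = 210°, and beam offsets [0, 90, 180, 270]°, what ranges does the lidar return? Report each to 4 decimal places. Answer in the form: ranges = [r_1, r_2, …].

beam 1: φ=0°, α=210°
  d=(-0.8660,-0.5000)  start (3,2)  tX=0.7621 tY=0.3800  stride 1/|dx|=1.1547 1/|dy|=2.0000
    cross y-line → (3,1), t=0.3800
    cross x-line → (2,1), t=0.7621
    cross x-line → (1,1), t=1.9168
    cross y-line → (1,0), t=2.3800 (wall)
  → r_1 = 2.3800
beam 2: φ=90°, α=300°
  d=(0.5000,-0.8660)  start (3,2)  tX=0.6800 tY=0.2194  stride 1/|dx|=2.0000 1/|dy|=1.1547
    cross y-line → (3,1), t=0.2194
    cross x-line → (4,1), t=0.6800
    cross y-line → (4,0), t=1.3741 (wall)
  → r_2 = 1.3741
beam 3: φ=180°, α=30°
  d=(0.8660,0.5000)  start (3,2)  tX=0.3926 tY=1.6200  stride 1/|dx|=1.1547 1/|dy|=2.0000
    cross x-line → (4,2), t=0.3926
    cross x-line → (5,2), t=1.5473
    cross y-line → (5,3), t=1.6200
    cross x-line → (6,3), t=2.7020 (wall)
  → r_3 = 2.7020
beam 4: φ=270°, α=120°
  d=(-0.5000,0.8660)  start (3,2)  tX=1.3200 tY=0.9353  stride 1/|dx|=2.0000 1/|dy|=1.1547
    cross y-line → (3,3), t=0.9353
    cross x-line → (2,3), t=1.3200
    cross y-line → (2,4), t=2.0900
    cross y-line → (2,5), t=3.2447
    cross x-line → (1,5), t=3.3200
    cross y-line → (1,6), t=4.3994
    cross x-line → (0,6), t=5.3200 (wall)
  → r_4 = 5.3200

ranges = [2.3800, 1.3741, 2.7020, 5.3200]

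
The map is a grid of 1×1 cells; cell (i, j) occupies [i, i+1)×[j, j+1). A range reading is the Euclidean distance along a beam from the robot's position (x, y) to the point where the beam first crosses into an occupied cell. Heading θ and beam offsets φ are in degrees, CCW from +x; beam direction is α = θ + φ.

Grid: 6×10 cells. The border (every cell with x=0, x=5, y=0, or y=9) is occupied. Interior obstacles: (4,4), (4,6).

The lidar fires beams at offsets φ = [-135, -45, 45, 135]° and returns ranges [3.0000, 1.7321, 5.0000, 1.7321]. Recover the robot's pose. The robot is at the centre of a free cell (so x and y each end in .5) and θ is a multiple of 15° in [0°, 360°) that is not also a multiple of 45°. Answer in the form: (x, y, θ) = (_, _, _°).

The pose lattice has 30·16 = 480 candidates. Test each by forward raycasting.
  (3.5, 8.5, 285°): beam 1 = 1.0000 ≠ 3.0000 ✗
  (1.5, 5.5, 30°): beam 1 = 1.9319 ≠ 3.0000 ✗
  (2.5, 8.5, 300°): beam 1 = 1.5529 ≠ 3.0000 ✗
  (2.5, 6.5, 60°): beam 1 = 5.6940 ≠ 3.0000 ✗
  …
  (2.5, 5.5, 255°): r_1=3.0000, r_2=1.7321, r_3=5.0000, r_4=1.7321 — all match ✓
Only this pose fits every beam.

(x, y, θ) = (2.5, 5.5, 255°)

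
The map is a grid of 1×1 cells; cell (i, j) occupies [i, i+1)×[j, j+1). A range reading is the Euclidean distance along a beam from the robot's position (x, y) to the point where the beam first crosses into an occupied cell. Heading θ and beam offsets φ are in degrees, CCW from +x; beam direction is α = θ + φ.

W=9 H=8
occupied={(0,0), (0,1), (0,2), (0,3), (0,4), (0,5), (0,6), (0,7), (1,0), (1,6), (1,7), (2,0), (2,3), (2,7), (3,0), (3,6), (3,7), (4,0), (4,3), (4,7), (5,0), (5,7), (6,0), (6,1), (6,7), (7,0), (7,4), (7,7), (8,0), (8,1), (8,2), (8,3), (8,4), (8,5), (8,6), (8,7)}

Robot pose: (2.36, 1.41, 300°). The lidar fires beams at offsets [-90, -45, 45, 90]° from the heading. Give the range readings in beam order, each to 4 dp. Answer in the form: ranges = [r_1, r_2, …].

ranges = [0.8200, 0.4245, 1.5841, 5.3578]

beam 1: φ=-90°, α=210°
  dir = (cos 210°, sin 210°) = (-0.8660, -0.5000); from cell (2,1)
  next x-line at t=0.4157, next y-line at t=0.8200; Δt_x=1.1547, Δt_y=2.0000
    x: enter (1,1) at t=0.4157
    y: enter (1,0) at t=0.8200 ← occupied
  → r_1 = 0.8200
beam 2: φ=-45°, α=255°
  dir = (cos 255°, sin 255°) = (-0.2588, -0.9659); from cell (2,1)
  next x-line at t=1.3909, next y-line at t=0.4245; Δt_x=3.8637, Δt_y=1.0353
    y: enter (2,0) at t=0.4245 ← occupied
  → r_2 = 0.4245
beam 3: φ=45°, α=345°
  dir = (cos 345°, sin 345°) = (0.9659, -0.2588); from cell (2,1)
  next x-line at t=0.6626, next y-line at t=1.5841; Δt_x=1.0353, Δt_y=3.8637
    x: enter (3,1) at t=0.6626
    y: enter (3,0) at t=1.5841 ← occupied
  → r_3 = 1.5841
beam 4: φ=90°, α=30°
  dir = (cos 30°, sin 30°) = (0.8660, 0.5000); from cell (2,1)
  next x-line at t=0.7390, next y-line at t=1.1800; Δt_x=1.1547, Δt_y=2.0000
    x: enter (3,1) at t=0.7390
    y: enter (3,2) at t=1.1800
    x: enter (4,2) at t=1.8937
    x: enter (5,2) at t=3.0484
    y: enter (5,3) at t=3.1800
    x: enter (6,3) at t=4.2031
    y: enter (6,4) at t=5.1800
    x: enter (7,4) at t=5.3578 ← occupied
  → r_4 = 5.3578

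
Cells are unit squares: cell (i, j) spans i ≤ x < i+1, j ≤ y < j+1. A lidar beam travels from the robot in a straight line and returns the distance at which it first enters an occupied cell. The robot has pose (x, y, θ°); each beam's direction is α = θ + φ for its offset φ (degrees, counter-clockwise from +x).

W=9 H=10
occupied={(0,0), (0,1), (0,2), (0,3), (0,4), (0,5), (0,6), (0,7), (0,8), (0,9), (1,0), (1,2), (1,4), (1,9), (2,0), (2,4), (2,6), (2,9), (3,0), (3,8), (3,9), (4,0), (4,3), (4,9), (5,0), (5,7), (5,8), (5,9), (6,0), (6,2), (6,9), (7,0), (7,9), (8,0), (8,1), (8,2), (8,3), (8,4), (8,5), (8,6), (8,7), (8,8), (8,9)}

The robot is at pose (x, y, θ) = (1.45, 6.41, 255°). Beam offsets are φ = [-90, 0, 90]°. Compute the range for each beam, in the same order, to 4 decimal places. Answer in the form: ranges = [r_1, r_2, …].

ranges = [0.4659, 1.4597, 0.5694]

beam 1: φ=-90°, α=165°
  cosα=-0.9659 sinα=0.2588 | (1,6) | tMaxX 0.4659 tMaxY 2.2796 | tΔX 1.0353 tΔY 3.8637
    t=0.4659 [x] (0,6) — stop
  → r_1 = 0.4659
beam 2: φ=0°, α=255°
  cosα=-0.2588 sinα=-0.9659 | (1,6) | tMaxX 1.7387 tMaxY 0.4245 | tΔX 3.8637 tΔY 1.0353
    t=0.4245 [y] (1,5)
    t=1.4597 [y] (1,4) — stop
  → r_2 = 1.4597
beam 3: φ=90°, α=345°
  cosα=0.9659 sinα=-0.2588 | (1,6) | tMaxX 0.5694 tMaxY 1.5841 | tΔX 1.0353 tΔY 3.8637
    t=0.5694 [x] (2,6) — stop
  → r_3 = 0.5694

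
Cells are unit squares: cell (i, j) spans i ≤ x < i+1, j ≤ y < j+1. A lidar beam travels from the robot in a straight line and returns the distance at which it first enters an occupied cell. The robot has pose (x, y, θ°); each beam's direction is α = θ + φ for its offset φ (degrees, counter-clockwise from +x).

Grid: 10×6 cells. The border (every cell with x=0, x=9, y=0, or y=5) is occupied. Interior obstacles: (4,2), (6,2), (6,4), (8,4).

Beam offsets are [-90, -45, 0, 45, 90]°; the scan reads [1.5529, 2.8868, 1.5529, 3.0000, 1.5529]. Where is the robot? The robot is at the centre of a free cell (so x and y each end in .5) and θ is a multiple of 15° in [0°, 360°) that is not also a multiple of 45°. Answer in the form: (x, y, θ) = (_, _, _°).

The pose lattice has 28·16 = 448 candidates. Test each by forward raycasting.
  (3.5, 2.5, 60°): beam 1 = 0.5774 ≠ 1.5529 ✗
  (4.5, 4.5, 165°): beam 1 = 0.5176 ≠ 1.5529 ✗
  (1.5, 1.5, 120°): beam 1 = 2.8868 ≠ 1.5529 ✗
  …
  (8.5, 2.5, 165°): r_1=1.5529, r_2=2.8868, r_3=1.5529, r_4=3.0000, r_5=1.5529 — all match ✓
Unique over the lattice → pose = (8.5, 2.5, 165°).

(x, y, θ) = (8.5, 2.5, 165°)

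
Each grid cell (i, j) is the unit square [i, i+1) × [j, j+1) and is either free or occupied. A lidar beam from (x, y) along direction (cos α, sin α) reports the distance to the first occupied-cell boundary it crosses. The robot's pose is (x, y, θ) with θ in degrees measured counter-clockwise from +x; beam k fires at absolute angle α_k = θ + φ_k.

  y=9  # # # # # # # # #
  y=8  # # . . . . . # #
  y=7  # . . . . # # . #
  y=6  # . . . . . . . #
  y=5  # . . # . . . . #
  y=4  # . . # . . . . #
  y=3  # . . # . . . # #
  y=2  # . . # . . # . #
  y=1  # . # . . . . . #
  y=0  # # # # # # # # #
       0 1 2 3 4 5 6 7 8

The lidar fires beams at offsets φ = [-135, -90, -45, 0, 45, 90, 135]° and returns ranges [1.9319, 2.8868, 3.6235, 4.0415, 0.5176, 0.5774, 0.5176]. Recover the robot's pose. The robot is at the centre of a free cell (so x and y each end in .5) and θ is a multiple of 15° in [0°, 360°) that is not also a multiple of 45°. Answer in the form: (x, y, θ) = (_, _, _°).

The pose lattice has 45·16 = 720 candidates. Test each by forward raycasting.
  (1.5, 7.5, 105°): beam 1 = 7.0000 ≠ 1.9319 ✗
  (4.5, 6.5, 345°): beam 1 = 1.0000 ≠ 1.9319 ✗
  (7.5, 7.5, 285°): beam 1 = 0.5774 ≠ 1.9319 ✗
  (4.5, 7.5, 15°): beam 1 = 1.7321 ≠ 1.9319 ✗
  (3.5, 6.5, 240°): beam 1 = 2.5882 ≠ 1.9319 ✗
  …
  (7.5, 4.5, 210°): r_1=1.9319, r_2=2.8868, r_3=3.6235, r_4=4.0415, r_5=0.5176, r_6=0.5774, r_7=0.5176 — all match ✓
Only this pose fits every beam.

(x, y, θ) = (7.5, 4.5, 210°)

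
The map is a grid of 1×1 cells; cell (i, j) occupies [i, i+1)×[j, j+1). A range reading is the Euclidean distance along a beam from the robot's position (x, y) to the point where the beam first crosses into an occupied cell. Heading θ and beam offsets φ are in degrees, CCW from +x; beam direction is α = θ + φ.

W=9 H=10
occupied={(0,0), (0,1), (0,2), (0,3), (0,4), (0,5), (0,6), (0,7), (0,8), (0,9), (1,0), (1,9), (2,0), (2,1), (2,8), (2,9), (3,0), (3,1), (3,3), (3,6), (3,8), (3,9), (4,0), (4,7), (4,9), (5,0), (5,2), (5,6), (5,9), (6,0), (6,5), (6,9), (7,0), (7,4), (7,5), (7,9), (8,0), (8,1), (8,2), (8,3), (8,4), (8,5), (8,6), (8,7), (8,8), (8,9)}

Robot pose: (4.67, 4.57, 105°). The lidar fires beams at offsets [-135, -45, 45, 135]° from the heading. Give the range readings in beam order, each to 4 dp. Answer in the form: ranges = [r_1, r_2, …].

beam 1: φ=-135°, α=330°
  cosα=0.8660 sinα=-0.5000 | (4,4) | tMaxX 0.3811 tMaxY 1.1400 | tΔX 1.1547 tΔY 2.0000
    t=0.3811 [x] (5,4)
    t=1.1400 [y] (5,3)
    t=1.5358 [x] (6,3)
    t=2.6905 [x] (7,3)
    t=3.1400 [y] (7,2)
    t=3.8452 [x] (8,2) — stop
  → r_1 = 3.8452
beam 2: φ=-45°, α=60°
  cosα=0.5000 sinα=0.8660 | (4,4) | tMaxX 0.6600 tMaxY 0.4965 | tΔX 2.0000 tΔY 1.1547
    t=0.4965 [y] (4,5)
    t=0.6600 [x] (5,5)
    t=1.6512 [y] (5,6) — stop
  → r_2 = 1.6512
beam 3: φ=45°, α=150°
  cosα=-0.8660 sinα=0.5000 | (4,4) | tMaxX 0.7736 tMaxY 0.8600 | tΔX 1.1547 tΔY 2.0000
    t=0.7736 [x] (3,4)
    t=0.8600 [y] (3,5)
    t=1.9283 [x] (2,5)
    t=2.8600 [y] (2,6)
    t=3.0831 [x] (1,6)
    t=4.2378 [x] (0,6) — stop
  → r_3 = 4.2378
beam 4: φ=135°, α=240°
  cosα=-0.5000 sinα=-0.8660 | (4,4) | tMaxX 1.3400 tMaxY 0.6582 | tΔX 2.0000 tΔY 1.1547
    t=0.6582 [y] (4,3)
    t=1.3400 [x] (3,3) — stop
  → r_4 = 1.3400

ranges = [3.8452, 1.6512, 4.2378, 1.3400]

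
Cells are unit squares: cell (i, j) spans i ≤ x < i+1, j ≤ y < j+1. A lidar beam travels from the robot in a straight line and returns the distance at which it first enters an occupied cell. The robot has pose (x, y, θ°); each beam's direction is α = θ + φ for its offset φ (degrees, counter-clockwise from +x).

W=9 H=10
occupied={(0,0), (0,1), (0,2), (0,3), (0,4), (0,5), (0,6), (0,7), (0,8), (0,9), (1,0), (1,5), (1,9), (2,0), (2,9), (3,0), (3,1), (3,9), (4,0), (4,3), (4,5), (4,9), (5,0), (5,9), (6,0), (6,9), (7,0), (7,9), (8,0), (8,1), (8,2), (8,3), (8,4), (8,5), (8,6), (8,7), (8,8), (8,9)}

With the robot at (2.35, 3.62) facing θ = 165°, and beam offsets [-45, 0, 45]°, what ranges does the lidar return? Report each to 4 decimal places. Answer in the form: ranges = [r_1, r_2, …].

beam 1: φ=-45°, α=120°
  d=(-0.5000,0.8660)  start (2,3)  tX=0.7000 tY=0.4388  stride 1/|dx|=2.0000 1/|dy|=1.1547
    cross y-line → (2,4), t=0.4388
    cross x-line → (1,4), t=0.7000
    cross y-line → (1,5), t=1.5935 (wall)
  → r_1 = 1.5935
beam 2: φ=0°, α=165°
  d=(-0.9659,0.2588)  start (2,3)  tX=0.3623 tY=1.4682  stride 1/|dx|=1.0353 1/|dy|=3.8637
    cross x-line → (1,3), t=0.3623
    cross x-line → (0,3), t=1.3976 (wall)
  → r_2 = 1.3976
beam 3: φ=45°, α=210°
  d=(-0.8660,-0.5000)  start (2,3)  tX=0.4041 tY=1.2400  stride 1/|dx|=1.1547 1/|dy|=2.0000
    cross x-line → (1,3), t=0.4041
    cross y-line → (1,2), t=1.2400
    cross x-line → (0,2), t=1.5588 (wall)
  → r_3 = 1.5588

ranges = [1.5935, 1.3976, 1.5588]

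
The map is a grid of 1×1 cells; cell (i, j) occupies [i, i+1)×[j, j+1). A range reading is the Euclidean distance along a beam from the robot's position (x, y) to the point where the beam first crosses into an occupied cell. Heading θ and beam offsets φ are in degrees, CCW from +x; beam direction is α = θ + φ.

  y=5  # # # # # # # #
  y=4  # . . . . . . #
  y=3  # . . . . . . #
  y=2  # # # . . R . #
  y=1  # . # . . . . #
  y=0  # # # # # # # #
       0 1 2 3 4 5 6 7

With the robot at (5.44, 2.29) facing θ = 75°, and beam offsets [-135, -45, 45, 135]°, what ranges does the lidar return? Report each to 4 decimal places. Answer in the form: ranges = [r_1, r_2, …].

ranges = [1.4896, 1.8013, 3.1292, 2.5800]

beam 1: φ=-135°, α=300°
  d=(0.5000,-0.8660)  start (5,2)  tX=1.1200 tY=0.3349  stride 1/|dx|=2.0000 1/|dy|=1.1547
    cross y-line → (5,1), t=0.3349
    cross x-line → (6,1), t=1.1200
    cross y-line → (6,0), t=1.4896 (wall)
  → r_1 = 1.4896
beam 2: φ=-45°, α=30°
  d=(0.8660,0.5000)  start (5,2)  tX=0.6466 tY=1.4200  stride 1/|dx|=1.1547 1/|dy|=2.0000
    cross x-line → (6,2), t=0.6466
    cross y-line → (6,3), t=1.4200
    cross x-line → (7,3), t=1.8013 (wall)
  → r_2 = 1.8013
beam 3: φ=45°, α=120°
  d=(-0.5000,0.8660)  start (5,2)  tX=0.8800 tY=0.8198  stride 1/|dx|=2.0000 1/|dy|=1.1547
    cross y-line → (5,3), t=0.8198
    cross x-line → (4,3), t=0.8800
    cross y-line → (4,4), t=1.9745
    cross x-line → (3,4), t=2.8800
    cross y-line → (3,5), t=3.1292 (wall)
  → r_3 = 3.1292
beam 4: φ=135°, α=210°
  d=(-0.8660,-0.5000)  start (5,2)  tX=0.5081 tY=0.5800  stride 1/|dx|=1.1547 1/|dy|=2.0000
    cross x-line → (4,2), t=0.5081
    cross y-line → (4,1), t=0.5800
    cross x-line → (3,1), t=1.6628
    cross y-line → (3,0), t=2.5800 (wall)
  → r_4 = 2.5800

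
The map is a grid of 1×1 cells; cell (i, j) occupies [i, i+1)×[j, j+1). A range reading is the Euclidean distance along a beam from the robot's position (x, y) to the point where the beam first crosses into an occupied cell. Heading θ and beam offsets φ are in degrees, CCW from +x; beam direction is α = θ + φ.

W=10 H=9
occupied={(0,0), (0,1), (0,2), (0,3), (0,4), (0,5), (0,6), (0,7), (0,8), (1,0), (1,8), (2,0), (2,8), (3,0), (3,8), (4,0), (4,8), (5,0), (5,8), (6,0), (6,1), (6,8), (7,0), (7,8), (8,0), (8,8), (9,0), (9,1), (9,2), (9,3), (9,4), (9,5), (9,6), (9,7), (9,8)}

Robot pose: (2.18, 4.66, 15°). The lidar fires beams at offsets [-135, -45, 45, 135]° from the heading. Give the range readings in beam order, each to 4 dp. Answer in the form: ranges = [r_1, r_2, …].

ranges = [2.3600, 5.3200, 3.8567, 1.3625]

beam 1: φ=-135°, α=240°
  direction (-0.5000, -0.8660); cell (2,4); t to first gridline: x 0.3600, y 0.7621 (then +2.0000 / +1.1547)
    (1,4) via x @ 0.3600
    (1,3) via y @ 0.7621
    (1,2) via y @ 1.9168
    (0,2) via x @ 2.3600  # hit
  → r_1 = 2.3600
beam 2: φ=-45°, α=330°
  direction (0.8660, -0.5000); cell (2,4); t to first gridline: x 0.9469, y 1.3200 (then +1.1547 / +2.0000)
    (3,4) via x @ 0.9469
    (3,3) via y @ 1.3200
    (4,3) via x @ 2.1016
    (5,3) via x @ 3.2563
    (5,2) via y @ 3.3200
    (6,2) via x @ 4.4110
    (6,1) via y @ 5.3200  # hit
  → r_2 = 5.3200
beam 3: φ=45°, α=60°
  direction (0.5000, 0.8660); cell (2,4); t to first gridline: x 1.6400, y 0.3926 (then +2.0000 / +1.1547)
    (2,5) via y @ 0.3926
    (2,6) via y @ 1.5473
    (3,6) via x @ 1.6400
    (3,7) via y @ 2.7020
    (4,7) via x @ 3.6400
    (4,8) via y @ 3.8567  # hit
  → r_3 = 3.8567
beam 4: φ=135°, α=150°
  direction (-0.8660, 0.5000); cell (2,4); t to first gridline: x 0.2078, y 0.6800 (then +1.1547 / +2.0000)
    (1,4) via x @ 0.2078
    (1,5) via y @ 0.6800
    (0,5) via x @ 1.3625  # hit
  → r_4 = 1.3625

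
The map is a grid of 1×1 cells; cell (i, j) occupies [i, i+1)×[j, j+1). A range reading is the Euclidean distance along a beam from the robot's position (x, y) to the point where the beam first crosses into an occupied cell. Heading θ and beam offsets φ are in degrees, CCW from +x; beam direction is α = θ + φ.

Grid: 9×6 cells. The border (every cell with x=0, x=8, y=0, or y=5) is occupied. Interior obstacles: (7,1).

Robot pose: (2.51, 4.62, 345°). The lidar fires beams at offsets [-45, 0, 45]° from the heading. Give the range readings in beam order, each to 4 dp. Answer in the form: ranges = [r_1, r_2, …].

beam 1: φ=-45°, α=300°
  dir = (cos 300°, sin 300°) = (0.5000, -0.8660); from cell (2,4)
  next x-line at t=0.9800, next y-line at t=0.7159; Δt_x=2.0000, Δt_y=1.1547
    y: enter (2,3) at t=0.7159
    x: enter (3,3) at t=0.9800
    y: enter (3,2) at t=1.8706
    x: enter (4,2) at t=2.9800
    y: enter (4,1) at t=3.0253
    y: enter (4,0) at t=4.1800 ← occupied
  → r_1 = 4.1800
beam 2: φ=0°, α=345°
  dir = (cos 345°, sin 345°) = (0.9659, -0.2588); from cell (2,4)
  next x-line at t=0.5073, next y-line at t=2.3955; Δt_x=1.0353, Δt_y=3.8637
    x: enter (3,4) at t=0.5073
    x: enter (4,4) at t=1.5426
    y: enter (4,3) at t=2.3955
    x: enter (5,3) at t=2.5778
    x: enter (6,3) at t=3.6131
    x: enter (7,3) at t=4.6484
    x: enter (8,3) at t=5.6837 ← occupied
  → r_2 = 5.6837
beam 3: φ=45°, α=30°
  dir = (cos 30°, sin 30°) = (0.8660, 0.5000); from cell (2,4)
  next x-line at t=0.5658, next y-line at t=0.7600; Δt_x=1.1547, Δt_y=2.0000
    x: enter (3,4) at t=0.5658
    y: enter (3,5) at t=0.7600 ← occupied
  → r_3 = 0.7600

ranges = [4.1800, 5.6837, 0.7600]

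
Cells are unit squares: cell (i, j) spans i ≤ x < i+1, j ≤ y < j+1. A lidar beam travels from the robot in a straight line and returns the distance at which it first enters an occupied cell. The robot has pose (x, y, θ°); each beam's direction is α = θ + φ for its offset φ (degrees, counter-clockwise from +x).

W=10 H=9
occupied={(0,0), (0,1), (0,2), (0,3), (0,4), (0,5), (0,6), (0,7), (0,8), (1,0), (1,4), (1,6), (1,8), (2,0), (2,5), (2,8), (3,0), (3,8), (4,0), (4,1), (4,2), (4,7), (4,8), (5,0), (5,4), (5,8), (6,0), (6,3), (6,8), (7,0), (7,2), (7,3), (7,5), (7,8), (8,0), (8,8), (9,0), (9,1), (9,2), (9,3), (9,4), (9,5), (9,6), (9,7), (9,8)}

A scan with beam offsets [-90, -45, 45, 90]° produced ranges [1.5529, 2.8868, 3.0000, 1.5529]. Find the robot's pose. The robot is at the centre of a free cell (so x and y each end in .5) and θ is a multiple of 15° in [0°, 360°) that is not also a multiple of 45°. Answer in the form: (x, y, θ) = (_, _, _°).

Enumerate (i+0.5, j+0.5, θ) over the 45 free cells and 16 admissible headings. For each, cast all 4 beams and compare to the given ranges.
  (8.5, 5.5, 150°): beam 1 = 1.0000 ≠ 1.5529 ✗
  (4.5, 3.5, 120°): beam 1 = 1.0000 ≠ 1.5529 ✗
  (1.5, 2.5, 30°): beam 1 = 1.7321 ≠ 1.5529 ✗
  …
  (5.5, 6.5, 345°): r_1=1.5529, r_2=2.8868, r_3=3.0000, r_4=1.5529 — all match ✓
Only this pose fits every beam.

(x, y, θ) = (5.5, 6.5, 345°)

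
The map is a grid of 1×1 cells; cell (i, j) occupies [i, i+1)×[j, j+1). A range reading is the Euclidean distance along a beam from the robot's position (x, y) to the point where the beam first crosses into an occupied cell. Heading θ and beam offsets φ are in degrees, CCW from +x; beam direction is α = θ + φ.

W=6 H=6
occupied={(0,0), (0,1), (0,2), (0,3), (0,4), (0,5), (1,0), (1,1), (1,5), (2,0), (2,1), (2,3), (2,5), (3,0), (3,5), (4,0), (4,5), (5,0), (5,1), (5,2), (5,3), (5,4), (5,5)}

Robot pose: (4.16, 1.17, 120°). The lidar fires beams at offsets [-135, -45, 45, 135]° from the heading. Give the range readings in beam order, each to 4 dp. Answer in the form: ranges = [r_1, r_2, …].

beam 1: φ=-135°, α=345°
  d=(0.9659,-0.2588)  start (4,1)  tX=0.8696 tY=0.6568  stride 1/|dx|=1.0353 1/|dy|=3.8637
    cross y-line → (4,0), t=0.6568 (wall)
  → r_1 = 0.6568
beam 2: φ=-45°, α=75°
  d=(0.2588,0.9659)  start (4,1)  tX=3.2455 tY=0.8593  stride 1/|dx|=3.8637 1/|dy|=1.0353
    cross y-line → (4,2), t=0.8593
    cross y-line → (4,3), t=1.8946
    cross y-line → (4,4), t=2.9298
    cross x-line → (5,4), t=3.2455 (wall)
  → r_2 = 3.2455
beam 3: φ=45°, α=165°
  d=(-0.9659,0.2588)  start (4,1)  tX=0.1656 tY=3.2069  stride 1/|dx|=1.0353 1/|dy|=3.8637
    cross x-line → (3,1), t=0.1656
    cross x-line → (2,1), t=1.2009 (wall)
  → r_3 = 1.2009
beam 4: φ=135°, α=255°
  d=(-0.2588,-0.9659)  start (4,1)  tX=0.6182 tY=0.1760  stride 1/|dx|=3.8637 1/|dy|=1.0353
    cross y-line → (4,0), t=0.1760 (wall)
  → r_4 = 0.1760

ranges = [0.6568, 3.2455, 1.2009, 0.1760]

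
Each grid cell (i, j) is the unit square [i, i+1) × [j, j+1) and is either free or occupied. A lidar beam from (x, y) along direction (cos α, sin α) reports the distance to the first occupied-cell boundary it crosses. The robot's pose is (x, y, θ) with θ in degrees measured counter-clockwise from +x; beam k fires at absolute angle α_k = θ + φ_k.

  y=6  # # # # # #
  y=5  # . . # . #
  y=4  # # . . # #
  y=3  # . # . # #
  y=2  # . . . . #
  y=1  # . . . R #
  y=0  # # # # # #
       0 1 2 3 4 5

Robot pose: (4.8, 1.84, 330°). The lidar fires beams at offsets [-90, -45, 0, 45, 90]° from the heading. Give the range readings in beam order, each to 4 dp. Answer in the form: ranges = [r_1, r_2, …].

beam 1: φ=-90°, α=240°
  direction (-0.5000, -0.8660); cell (4,1); t to first gridline: x 1.6000, y 0.9699 (then +2.0000 / +1.1547)
    (4,0) via y @ 0.9699  # hit
  → r_1 = 0.9699
beam 2: φ=-45°, α=285°
  direction (0.2588, -0.9659); cell (4,1); t to first gridline: x 0.7727, y 0.8696 (then +3.8637 / +1.0353)
    (5,1) via x @ 0.7727  # hit
  → r_2 = 0.7727
beam 3: φ=0°, α=330°
  direction (0.8660, -0.5000); cell (4,1); t to first gridline: x 0.2309, y 1.6800 (then +1.1547 / +2.0000)
    (5,1) via x @ 0.2309  # hit
  → r_3 = 0.2309
beam 4: φ=45°, α=15°
  direction (0.9659, 0.2588); cell (4,1); t to first gridline: x 0.2071, y 0.6182 (then +1.0353 / +3.8637)
    (5,1) via x @ 0.2071  # hit
  → r_4 = 0.2071
beam 5: φ=90°, α=60°
  direction (0.5000, 0.8660); cell (4,1); t to first gridline: x 0.4000, y 0.1848 (then +2.0000 / +1.1547)
    (4,2) via y @ 0.1848
    (5,2) via x @ 0.4000  # hit
  → r_5 = 0.4000

ranges = [0.9699, 0.7727, 0.2309, 0.2071, 0.4000]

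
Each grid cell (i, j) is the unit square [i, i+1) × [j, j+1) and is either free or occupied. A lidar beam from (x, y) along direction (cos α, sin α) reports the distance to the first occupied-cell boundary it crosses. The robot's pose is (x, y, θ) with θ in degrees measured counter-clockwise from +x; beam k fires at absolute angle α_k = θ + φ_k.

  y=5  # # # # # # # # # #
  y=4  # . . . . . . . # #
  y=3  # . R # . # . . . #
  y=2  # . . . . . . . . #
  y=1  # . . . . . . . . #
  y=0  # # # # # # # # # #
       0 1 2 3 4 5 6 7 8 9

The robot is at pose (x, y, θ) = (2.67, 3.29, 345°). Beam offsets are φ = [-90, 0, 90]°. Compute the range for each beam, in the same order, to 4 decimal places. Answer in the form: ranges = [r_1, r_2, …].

beam 1: φ=-90°, α=255°
  direction (-0.2588, -0.9659); cell (2,3); t to first gridline: x 2.5887, y 0.3002 (then +3.8637 / +1.0353)
    (2,2) via y @ 0.3002
    (2,1) via y @ 1.3355
    (2,0) via y @ 2.3708  # hit
  → r_1 = 2.3708
beam 2: φ=0°, α=345°
  direction (0.9659, -0.2588); cell (2,3); t to first gridline: x 0.3416, y 1.1205 (then +1.0353 / +3.8637)
    (3,3) via x @ 0.3416  # hit
  → r_2 = 0.3416
beam 3: φ=90°, α=75°
  direction (0.2588, 0.9659); cell (2,3); t to first gridline: x 1.2750, y 0.7350 (then +3.8637 / +1.0353)
    (2,4) via y @ 0.7350
    (3,4) via x @ 1.2750
    (3,5) via y @ 1.7703  # hit
  → r_3 = 1.7703

ranges = [2.3708, 0.3416, 1.7703]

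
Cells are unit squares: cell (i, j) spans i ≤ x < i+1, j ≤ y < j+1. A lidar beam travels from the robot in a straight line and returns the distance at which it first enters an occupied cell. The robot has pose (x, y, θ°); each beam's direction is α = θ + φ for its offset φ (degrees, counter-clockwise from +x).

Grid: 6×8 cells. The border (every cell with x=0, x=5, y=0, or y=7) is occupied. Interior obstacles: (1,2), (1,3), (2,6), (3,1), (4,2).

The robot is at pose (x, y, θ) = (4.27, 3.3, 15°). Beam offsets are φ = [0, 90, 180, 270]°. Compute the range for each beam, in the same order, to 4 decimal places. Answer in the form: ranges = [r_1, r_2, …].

ranges = [0.7558, 3.8305, 2.3501, 0.3106]

beam 1: φ=0°, α=15°
  d=(0.9659,0.2588)  start (4,3)  tX=0.7558 tY=2.7046  stride 1/|dx|=1.0353 1/|dy|=3.8637
    cross x-line → (5,3), t=0.7558 (wall)
  → r_1 = 0.7558
beam 2: φ=90°, α=105°
  d=(-0.2588,0.9659)  start (4,3)  tX=1.0432 tY=0.7247  stride 1/|dx|=3.8637 1/|dy|=1.0353
    cross y-line → (4,4), t=0.7247
    cross x-line → (3,4), t=1.0432
    cross y-line → (3,5), t=1.7600
    cross y-line → (3,6), t=2.7952
    cross y-line → (3,7), t=3.8305 (wall)
  → r_2 = 3.8305
beam 3: φ=180°, α=195°
  d=(-0.9659,-0.2588)  start (4,3)  tX=0.2795 tY=1.1591  stride 1/|dx|=1.0353 1/|dy|=3.8637
    cross x-line → (3,3), t=0.2795
    cross y-line → (3,2), t=1.1591
    cross x-line → (2,2), t=1.3148
    cross x-line → (1,2), t=2.3501 (wall)
  → r_3 = 2.3501
beam 4: φ=270°, α=285°
  d=(0.2588,-0.9659)  start (4,3)  tX=2.8205 tY=0.3106  stride 1/|dx|=3.8637 1/|dy|=1.0353
    cross y-line → (4,2), t=0.3106 (wall)
  → r_4 = 0.3106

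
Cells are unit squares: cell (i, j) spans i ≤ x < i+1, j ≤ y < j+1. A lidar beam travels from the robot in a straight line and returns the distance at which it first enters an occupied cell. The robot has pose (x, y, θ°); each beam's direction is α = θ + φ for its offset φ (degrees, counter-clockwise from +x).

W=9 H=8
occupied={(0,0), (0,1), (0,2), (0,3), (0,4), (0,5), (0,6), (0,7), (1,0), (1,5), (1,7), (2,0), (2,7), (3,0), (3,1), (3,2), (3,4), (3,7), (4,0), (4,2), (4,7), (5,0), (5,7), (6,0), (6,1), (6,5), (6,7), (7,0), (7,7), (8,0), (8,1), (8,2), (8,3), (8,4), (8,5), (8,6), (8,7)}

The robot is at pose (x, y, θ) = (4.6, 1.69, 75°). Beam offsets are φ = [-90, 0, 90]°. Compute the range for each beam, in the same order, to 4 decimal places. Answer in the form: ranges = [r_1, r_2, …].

ranges = [1.4494, 0.3209, 0.6212]

beam 1: φ=-90°, α=345°
  direction (0.9659, -0.2588); cell (4,1); t to first gridline: x 0.4141, y 2.6660 (then +1.0353 / +3.8637)
    (5,1) via x @ 0.4141
    (6,1) via x @ 1.4494  # hit
  → r_1 = 1.4494
beam 2: φ=0°, α=75°
  direction (0.2588, 0.9659); cell (4,1); t to first gridline: x 1.5455, y 0.3209 (then +3.8637 / +1.0353)
    (4,2) via y @ 0.3209  # hit
  → r_2 = 0.3209
beam 3: φ=90°, α=165°
  direction (-0.9659, 0.2588); cell (4,1); t to first gridline: x 0.6212, y 1.1977 (then +1.0353 / +3.8637)
    (3,1) via x @ 0.6212  # hit
  → r_3 = 0.6212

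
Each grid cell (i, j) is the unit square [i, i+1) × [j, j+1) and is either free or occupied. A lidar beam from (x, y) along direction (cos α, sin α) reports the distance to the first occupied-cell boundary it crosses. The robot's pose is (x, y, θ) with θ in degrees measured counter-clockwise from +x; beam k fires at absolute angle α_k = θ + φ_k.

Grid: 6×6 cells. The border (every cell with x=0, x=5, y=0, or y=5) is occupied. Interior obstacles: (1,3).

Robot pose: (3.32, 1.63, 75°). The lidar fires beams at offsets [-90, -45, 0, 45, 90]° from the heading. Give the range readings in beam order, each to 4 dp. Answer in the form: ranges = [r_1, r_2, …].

ranges = [1.7393, 1.9399, 3.4889, 2.6400, 2.4018]

beam 1: φ=-90°, α=345°
  cosα=0.9659 sinα=-0.2588 | (3,1) | tMaxX 0.7040 tMaxY 2.4341 | tΔX 1.0353 tΔY 3.8637
    t=0.7040 [x] (4,1)
    t=1.7393 [x] (5,1) — stop
  → r_1 = 1.7393
beam 2: φ=-45°, α=30°
  cosα=0.8660 sinα=0.5000 | (3,1) | tMaxX 0.7852 tMaxY 0.7400 | tΔX 1.1547 tΔY 2.0000
    t=0.7400 [y] (3,2)
    t=0.7852 [x] (4,2)
    t=1.9399 [x] (5,2) — stop
  → r_2 = 1.9399
beam 3: φ=0°, α=75°
  cosα=0.2588 sinα=0.9659 | (3,1) | tMaxX 2.6273 tMaxY 0.3831 | tΔX 3.8637 tΔY 1.0353
    t=0.3831 [y] (3,2)
    t=1.4183 [y] (3,3)
    t=2.4536 [y] (3,4)
    t=2.6273 [x] (4,4)
    t=3.4889 [y] (4,5) — stop
  → r_3 = 3.4889
beam 4: φ=45°, α=120°
  cosα=-0.5000 sinα=0.8660 | (3,1) | tMaxX 0.6400 tMaxY 0.4272 | tΔX 2.0000 tΔY 1.1547
    t=0.4272 [y] (3,2)
    t=0.6400 [x] (2,2)
    t=1.5819 [y] (2,3)
    t=2.6400 [x] (1,3) — stop
  → r_4 = 2.6400
beam 5: φ=90°, α=165°
  cosα=-0.9659 sinα=0.2588 | (3,1) | tMaxX 0.3313 tMaxY 1.4296 | tΔX 1.0353 tΔY 3.8637
    t=0.3313 [x] (2,1)
    t=1.3666 [x] (1,1)
    t=1.4296 [y] (1,2)
    t=2.4018 [x] (0,2) — stop
  → r_5 = 2.4018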